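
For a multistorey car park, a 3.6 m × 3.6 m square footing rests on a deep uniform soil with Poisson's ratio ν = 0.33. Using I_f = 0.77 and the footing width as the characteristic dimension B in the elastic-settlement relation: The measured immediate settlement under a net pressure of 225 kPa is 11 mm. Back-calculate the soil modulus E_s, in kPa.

E_s ≈ 50500 kPa

S_e = q·B·(1−ν²)/E_s · I_f  ⇒  E_s = q·B·(1−ν²)·I_f / S_e.
E_s = 225 × 3.6 × 0.8911 × 0.77 / 0.011 = 50530 kPa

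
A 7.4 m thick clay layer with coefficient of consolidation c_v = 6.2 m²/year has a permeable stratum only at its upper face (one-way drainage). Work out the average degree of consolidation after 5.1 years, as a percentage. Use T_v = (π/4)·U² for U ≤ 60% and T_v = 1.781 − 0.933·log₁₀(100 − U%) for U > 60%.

Drainage path length: H_d = H = 7.4 m (single drainage).
T_v = c_v·t/H_d² = 6.2×5.1/7.4² = 0.57743.
T_v = 0.57743 corresponds to the U > 60% branch:
U = 1 − 10^((1.781 − T_v)/0.933)/100 = 0.805

U ≈ 80.5 %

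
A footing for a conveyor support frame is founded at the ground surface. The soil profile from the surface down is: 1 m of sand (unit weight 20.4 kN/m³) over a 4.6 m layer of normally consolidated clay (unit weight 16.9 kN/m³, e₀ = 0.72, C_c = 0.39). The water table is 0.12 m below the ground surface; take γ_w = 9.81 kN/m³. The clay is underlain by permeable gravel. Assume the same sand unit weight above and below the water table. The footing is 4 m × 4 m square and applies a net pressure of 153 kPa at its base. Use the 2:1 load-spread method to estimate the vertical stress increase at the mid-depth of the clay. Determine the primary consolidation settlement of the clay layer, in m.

Mid-depth of clay below the ground surface: z = 1 + 4.6/2 = 3.3 m.
Total vertical stress at mid-clay: σ_v = 20.4×1 + 16.9×2.3 = 59.27 kPa.
Pore pressure: u = 9.81×(3.3 − 0.12) = 31.196 kPa.
Initial effective stress: σ'_0 = σ_v − u = 59.27 − 31.196 = 28.074 kPa.
Stress increase at mid-clay by the 2:1 spreading method:
Δσ = qBL/((B+z)(L+z)) = 153×4×4/((4+3.3)(4+3.3)) = 45.937 kPa
Final effective stress: σ'_f = σ'_0 + Δσ = 28.074 + 45.937 = 74.011 kPa.
Normally consolidated clay, so the full stress increment lies on the virgin compression line:
S_c = C_c·H/(1+e₀)·log₁₀(σ'_f/σ'_0) = 0.39×4.6/(1+0.72)×log₁₀(74.011/28.074)
    = 1.043 × 0.42099 = 0.4391 m

S_c ≈ 0.439 m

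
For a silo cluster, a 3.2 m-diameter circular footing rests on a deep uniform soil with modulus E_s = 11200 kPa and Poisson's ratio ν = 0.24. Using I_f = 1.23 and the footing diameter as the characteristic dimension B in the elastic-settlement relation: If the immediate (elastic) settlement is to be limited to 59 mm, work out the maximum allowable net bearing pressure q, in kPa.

S_e = q·B·(1−ν²)/E_s · I_f  ⇒  q = S_e·E_s / (B·(1−ν²)·I_f).
q = 0.059 × 11200 / (3.2 × 0.9424 × 1.23) = 178.1 kPa

q ≈ 178 kPa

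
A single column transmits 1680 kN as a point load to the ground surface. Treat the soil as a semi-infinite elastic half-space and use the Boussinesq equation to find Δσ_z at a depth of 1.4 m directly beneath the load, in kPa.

Boussinesq vertical stress below a point load on an elastic half-space:
Δσ_z = 3P/(2πz²) · [1 + (r/z)²]^(−5/2)
r/z = 0/1.4 = 0; [1+(r/z)²]^(−5/2) = 1.
Δσ_z = 3×1680/(2π×1.4²) × 1 = 409.26 × 1 = 409.3 kPa

Δσ_z ≈ 409 kPa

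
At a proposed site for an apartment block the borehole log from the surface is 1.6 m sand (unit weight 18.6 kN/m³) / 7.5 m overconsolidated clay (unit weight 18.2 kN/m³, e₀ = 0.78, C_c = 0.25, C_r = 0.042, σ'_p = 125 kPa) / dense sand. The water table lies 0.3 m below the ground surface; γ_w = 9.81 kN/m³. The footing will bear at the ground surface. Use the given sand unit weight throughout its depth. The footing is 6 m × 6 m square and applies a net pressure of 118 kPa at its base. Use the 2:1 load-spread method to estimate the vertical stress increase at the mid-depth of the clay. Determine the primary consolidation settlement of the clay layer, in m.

Mid-depth of clay below the ground surface: z = 1.6 + 7.5/2 = 5.35 m.
Total vertical stress at mid-clay: σ_v = 18.6×1.6 + 18.2×3.75 = 98.01 kPa.
Pore pressure: u = 9.81×(5.35 − 0.3) = 49.541 kPa.
Initial effective stress: σ'_0 = σ_v − u = 98.01 − 49.541 = 48.469 kPa.
Stress increase at mid-clay by the 2:1 spreading method:
Δσ = qBL/((B+z)(L+z)) = 118×6×6/((6+5.35)(6+5.35)) = 32.976 kPa
Final effective stress: σ'_f = 48.469 + 32.976 = 81.445 kPa.
σ'_f = 81.445 ≤ σ'_p = 125 kPa, so the clay remains overconsolidated and only the recompression index applies:
S_c = C_r·H/(1+e₀)·log₁₀(σ'_f/σ'_0) = 0.042×7.5/1.78×log₁₀(81.445/48.469)
    = 0.17697 × 0.2254 = 0.03989 m

S_c ≈ 0.0399 m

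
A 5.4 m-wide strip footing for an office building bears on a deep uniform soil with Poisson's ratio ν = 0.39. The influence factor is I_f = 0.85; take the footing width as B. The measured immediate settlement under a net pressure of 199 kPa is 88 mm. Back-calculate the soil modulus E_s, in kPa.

S_e = q·B·(1−ν²)/E_s · I_f  ⇒  E_s = q·B·(1−ν²)·I_f / S_e.
E_s = 199 × 5.4 × 0.8479 × 0.85 / 0.088 = 8801 kPa

E_s ≈ 8800 kPa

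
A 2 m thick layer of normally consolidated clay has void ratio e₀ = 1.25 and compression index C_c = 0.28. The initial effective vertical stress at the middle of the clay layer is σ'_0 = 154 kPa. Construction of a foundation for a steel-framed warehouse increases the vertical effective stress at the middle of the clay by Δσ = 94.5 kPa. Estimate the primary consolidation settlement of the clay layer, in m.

Final effective stress: σ'_f = σ'_0 + Δσ = 154 + 94.5 = 248.5 kPa.
Normally consolidated clay, so the full stress increment lies on the virgin compression line:
S_c = C_c·H/(1+e₀)·log₁₀(σ'_f/σ'_0) = 0.28×2/(1+1.25)×log₁₀(248.5/154)
    = 0.24889 × 0.20781 = 0.05172 m

S_c ≈ 0.0517 m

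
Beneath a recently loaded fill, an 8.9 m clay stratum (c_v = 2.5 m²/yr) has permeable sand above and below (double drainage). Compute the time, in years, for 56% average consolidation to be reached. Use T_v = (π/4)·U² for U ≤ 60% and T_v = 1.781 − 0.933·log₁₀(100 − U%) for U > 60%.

t ≈ 1.95 years

Drainage path length: H_d = H/2 = 4.45 m (double drainage).
U ≤ 60%: T_v = (π/4)·U² = (π/4)×0.56² = 0.2463.
t = T_v·H_d²/c_v = 0.2463×4.45²/2.5 = 1.951 years.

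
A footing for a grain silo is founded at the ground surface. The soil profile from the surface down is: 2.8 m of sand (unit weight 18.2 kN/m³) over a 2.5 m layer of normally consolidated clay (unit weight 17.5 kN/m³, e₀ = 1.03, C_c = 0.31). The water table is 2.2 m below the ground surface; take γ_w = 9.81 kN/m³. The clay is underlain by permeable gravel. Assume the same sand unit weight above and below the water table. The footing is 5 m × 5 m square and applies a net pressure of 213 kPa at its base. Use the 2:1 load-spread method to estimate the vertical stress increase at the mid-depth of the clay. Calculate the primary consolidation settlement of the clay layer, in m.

Mid-depth of clay below the ground surface: z = 2.8 + 2.5/2 = 4.05 m.
Total vertical stress at mid-clay: σ_v = 18.2×2.8 + 17.5×1.25 = 72.835 kPa.
Pore pressure: u = 9.81×(4.05 − 2.2) = 18.149 kPa.
Initial effective stress: σ'_0 = σ_v − u = 72.835 − 18.149 = 54.686 kPa.
Stress increase at mid-clay by the 2:1 spreading method:
Δσ = qBL/((B+z)(L+z)) = 213×5×5/((5+4.05)(5+4.05)) = 65.016 kPa
Final effective stress: σ'_f = σ'_0 + Δσ = 54.686 + 65.016 = 119.7 kPa.
Normally consolidated clay, so the full stress increment lies on the virgin compression line:
S_c = C_c·H/(1+e₀)·log₁₀(σ'_f/σ'_0) = 0.31×2.5/(1+1.03)×log₁₀(119.7/54.686)
    = 0.38177 × 0.34022 = 0.1299 m

S_c ≈ 0.13 m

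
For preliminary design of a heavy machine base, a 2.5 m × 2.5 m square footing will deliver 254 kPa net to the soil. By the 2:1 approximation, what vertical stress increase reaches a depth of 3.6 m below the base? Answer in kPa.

By the 2:1 method the load spreads at 1 horizontal : 2 vertical, so at depth z the loaded area has grown by z in each plan dimension:
Δσ = qBL/((B+z)(L+z)) = 254×2.5×2.5/((2.5+3.6)(2.5+3.6)) = 42.663 kPa

Δσ_z ≈ 42.7 kPa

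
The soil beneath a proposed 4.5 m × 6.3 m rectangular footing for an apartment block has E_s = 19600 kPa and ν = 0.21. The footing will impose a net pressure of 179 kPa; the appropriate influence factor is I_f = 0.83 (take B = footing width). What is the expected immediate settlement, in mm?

S_e ≈ 32.6 mm

Immediate (elastic) settlement: S_e = q·B·(1−ν²)/E_s · I_f.
S_e = 179 × 4.5 × (1 − 0.21²) / 19600 × 0.83
    = 179 × 4.5 × 0.9559 / 19600 × 0.83
    = 0.03261 m = 32.61 mm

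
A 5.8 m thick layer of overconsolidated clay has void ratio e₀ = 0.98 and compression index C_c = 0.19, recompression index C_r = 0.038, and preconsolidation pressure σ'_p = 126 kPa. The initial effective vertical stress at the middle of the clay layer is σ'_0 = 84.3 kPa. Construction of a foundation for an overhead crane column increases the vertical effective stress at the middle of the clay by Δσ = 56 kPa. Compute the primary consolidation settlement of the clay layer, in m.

Final effective stress: σ'_f = 84.3 + 56 = 140.3 kPa.
σ'_f = 140.3 > σ'_p = 126 kPa, so the stress path crosses the preconsolidation pressure — recompression up to σ'_p, then virgin compression beyond:
S_c = H/(1+e₀)·[C_r·log₁₀(σ'_p/σ'_0) + C_c·log₁₀(σ'_f/σ'_p)]
    = 5.8/1.98 × [0.038×log₁₀(126/84.3) + 0.19×log₁₀(140.3/126)]
    = 2.9293 × [0.0066326 + 0.0088706] = 0.04541 m

S_c ≈ 0.0454 m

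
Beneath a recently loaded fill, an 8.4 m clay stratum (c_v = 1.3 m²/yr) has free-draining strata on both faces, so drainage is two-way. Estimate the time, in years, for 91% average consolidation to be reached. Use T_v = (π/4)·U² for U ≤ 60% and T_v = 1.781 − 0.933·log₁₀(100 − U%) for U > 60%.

Drainage path length: H_d = H/2 = 4.2 m (double drainage).
U > 60%: T_v = 1.781 − 0.933·log₁₀(100 − 91) = 0.89069.
t = T_v·H_d²/c_v = 0.89069×4.2²/1.3 = 12.09 years.

t ≈ 12.1 years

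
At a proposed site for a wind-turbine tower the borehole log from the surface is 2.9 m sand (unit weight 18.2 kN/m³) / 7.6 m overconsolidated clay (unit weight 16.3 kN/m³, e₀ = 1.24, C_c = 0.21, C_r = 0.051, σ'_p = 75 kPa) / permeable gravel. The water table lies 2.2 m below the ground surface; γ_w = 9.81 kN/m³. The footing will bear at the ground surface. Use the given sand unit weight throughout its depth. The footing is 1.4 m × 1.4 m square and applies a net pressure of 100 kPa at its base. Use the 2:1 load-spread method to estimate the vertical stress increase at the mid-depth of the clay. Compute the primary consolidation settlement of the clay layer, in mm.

S_c ≈ 3.12 mm

Mid-depth of clay below the ground surface: z = 2.9 + 7.6/2 = 6.7 m.
Total vertical stress at mid-clay: σ_v = 18.2×2.9 + 16.3×3.8 = 114.72 kPa.
Pore pressure: u = 9.81×(6.7 − 2.2) = 44.145 kPa.
Initial effective stress: σ'_0 = σ_v − u = 114.72 − 44.145 = 70.575 kPa.
Stress increase at mid-clay by the 2:1 spreading method:
Δσ = qBL/((B+z)(L+z)) = 100×1.4×1.4/((1.4+6.7)(1.4+6.7)) = 2.9873 kPa
Final effective stress: σ'_f = 70.575 + 2.9873 = 73.562 kPa.
σ'_f = 73.562 ≤ σ'_p = 75 kPa, so the clay remains overconsolidated and only the recompression index applies:
S_c = C_r·H/(1+e₀)·log₁₀(σ'_f/σ'_0) = 0.051×7.6/2.24×log₁₀(73.562/70.575)
    = 0.17304 × 0.018003 = 0.003115 m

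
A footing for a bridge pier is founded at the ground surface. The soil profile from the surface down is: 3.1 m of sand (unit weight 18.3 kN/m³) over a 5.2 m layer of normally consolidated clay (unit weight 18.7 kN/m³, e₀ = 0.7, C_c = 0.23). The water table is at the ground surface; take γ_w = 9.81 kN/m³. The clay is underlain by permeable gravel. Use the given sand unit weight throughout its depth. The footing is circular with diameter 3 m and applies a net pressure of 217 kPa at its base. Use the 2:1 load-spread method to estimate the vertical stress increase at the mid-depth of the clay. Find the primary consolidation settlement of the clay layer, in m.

Mid-depth of clay below the ground surface: z = 3.1 + 5.2/2 = 5.7 m.
Total vertical stress at mid-clay: σ_v = 18.3×3.1 + 18.7×2.6 = 105.35 kPa.
Pore pressure: u = 9.81×(5.7 − 0) = 55.917 kPa.
Initial effective stress: σ'_0 = σ_v − u = 105.35 − 55.917 = 49.433 kPa.
Stress increase at mid-clay by the 2:1 spreading method:
Δσ ≈ qD²/(D+z)² = 217×3²/(3+5.7)² = 25.803 kPa
Final effective stress: σ'_f = σ'_0 + Δσ = 49.433 + 25.803 = 75.236 kPa.
Normally consolidated clay, so the full stress increment lies on the virgin compression line:
S_c = C_c·H/(1+e₀)·log₁₀(σ'_f/σ'_0) = 0.23×5.2/(1+0.7)×log₁₀(75.236/49.433)
    = 0.70353 × 0.18241 = 0.1283 m

S_c ≈ 0.128 m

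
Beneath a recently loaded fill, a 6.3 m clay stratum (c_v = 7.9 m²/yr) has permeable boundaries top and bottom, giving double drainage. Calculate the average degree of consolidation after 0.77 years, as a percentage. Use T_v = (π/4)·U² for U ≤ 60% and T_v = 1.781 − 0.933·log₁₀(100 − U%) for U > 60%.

Drainage path length: H_d = H/2 = 3.15 m (double drainage).
T_v = c_v·t/H_d² = 7.9×0.77/3.15² = 0.61305.
T_v = 0.61305 corresponds to the U > 60% branch:
U = 1 − 10^((1.781 − T_v)/0.933)/100 = 0.8214

U ≈ 82.1 %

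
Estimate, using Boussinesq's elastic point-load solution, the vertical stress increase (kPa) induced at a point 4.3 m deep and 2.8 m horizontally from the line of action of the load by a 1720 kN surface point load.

Boussinesq vertical stress below a point load on an elastic half-space:
Δσ_z = 3P/(2πz²) · [1 + (r/z)²]^(−5/2)
r/z = 2.8/4.3 = 0.65116; [1+(r/z)²]^(−5/2) = 0.41325.
Δσ_z = 3×1720/(2π×4.3²) × 0.41325 = 44.415 × 0.41325 = 18.35 kPa

Δσ_z ≈ 18.4 kPa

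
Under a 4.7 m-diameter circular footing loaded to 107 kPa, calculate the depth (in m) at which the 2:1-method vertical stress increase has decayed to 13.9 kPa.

z ≈ 8.34 m

2:1 spreading — at depth z the loaded area has grown by z in each plan dimension:
qD²/(D+z)² = Δσ_z ⇒ z = D(√(q/Δσ_z) − 1) = 4.7×(√(107/13.9) − 1) = 8.34 m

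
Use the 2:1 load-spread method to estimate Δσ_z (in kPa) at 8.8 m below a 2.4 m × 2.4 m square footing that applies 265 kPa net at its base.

By the 2:1 method the load spreads at 1 horizontal : 2 vertical, so at depth z the loaded area has grown by z in each plan dimension:
Δσ = qBL/((B+z)(L+z)) = 265×2.4×2.4/((2.4+8.8)(2.4+8.8)) = 12.168 kPa

Δσ_z ≈ 12.2 kPa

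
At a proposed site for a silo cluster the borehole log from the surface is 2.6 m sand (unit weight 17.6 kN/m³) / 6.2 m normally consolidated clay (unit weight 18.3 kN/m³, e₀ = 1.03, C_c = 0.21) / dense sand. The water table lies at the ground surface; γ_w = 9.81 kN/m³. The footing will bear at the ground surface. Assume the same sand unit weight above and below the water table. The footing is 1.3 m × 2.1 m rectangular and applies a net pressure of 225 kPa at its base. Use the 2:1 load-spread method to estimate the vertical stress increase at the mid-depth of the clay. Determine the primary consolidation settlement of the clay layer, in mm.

S_c ≈ 60.3 mm

Mid-depth of clay below the ground surface: z = 2.6 + 6.2/2 = 5.7 m.
Total vertical stress at mid-clay: σ_v = 17.6×2.6 + 18.3×3.1 = 102.49 kPa.
Pore pressure: u = 9.81×(5.7 − 0) = 55.917 kPa.
Initial effective stress: σ'_0 = σ_v − u = 102.49 − 55.917 = 46.573 kPa.
Stress increase at mid-clay by the 2:1 spreading method:
Δσ = qBL/((B+z)(L+z)) = 225×1.3×2.1/((1.3+5.7)(2.1+5.7)) = 11.25 kPa
Final effective stress: σ'_f = σ'_0 + Δσ = 46.573 + 11.25 = 57.823 kPa.
Normally consolidated clay, so the full stress increment lies on the virgin compression line:
S_c = C_c·H/(1+e₀)·log₁₀(σ'_f/σ'_0) = 0.21×6.2/(1+1.03)×log₁₀(57.823/46.573)
    = 0.64138 × 0.093966 = 0.06027 m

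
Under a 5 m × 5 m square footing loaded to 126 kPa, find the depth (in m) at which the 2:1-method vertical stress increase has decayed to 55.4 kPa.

2:1 spreading — at depth z the loaded area has grown by z in each plan dimension:
qB²/(B+z)² = Δσ_z ⇒ z = B(√(q/Δσ_z) − 1) = 5×(√(126/55.4) − 1) = 2.541 m

z ≈ 2.54 m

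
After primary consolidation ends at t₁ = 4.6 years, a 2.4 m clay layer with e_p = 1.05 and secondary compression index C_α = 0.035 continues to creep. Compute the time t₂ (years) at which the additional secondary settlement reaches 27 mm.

S_s = C_α·H/(1+e_p)·log₁₀(t₂/t₁) ⇒ log₁₀(t₂/t₁) = S_s·(1+e_p)/(C_α·H).
log₁₀(t₂/t₁) = 0.027 × (1+1.05) / (0.035×2.4) = 0.6589
t₂ = t₁ × 10^0.6589 = 4.6 × 4.56 = 20.97 years

t₂ ≈ 21 years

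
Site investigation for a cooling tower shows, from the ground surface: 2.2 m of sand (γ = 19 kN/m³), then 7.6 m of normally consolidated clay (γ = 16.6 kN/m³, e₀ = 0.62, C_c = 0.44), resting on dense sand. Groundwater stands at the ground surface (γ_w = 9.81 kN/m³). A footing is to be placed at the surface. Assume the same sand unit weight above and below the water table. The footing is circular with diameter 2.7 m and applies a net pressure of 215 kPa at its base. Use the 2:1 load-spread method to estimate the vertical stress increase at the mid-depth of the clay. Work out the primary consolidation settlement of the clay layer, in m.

Mid-depth of clay below the ground surface: z = 2.2 + 7.6/2 = 6 m.
Total vertical stress at mid-clay: σ_v = 19×2.2 + 16.6×3.8 = 104.88 kPa.
Pore pressure: u = 9.81×(6 − 0) = 58.86 kPa.
Initial effective stress: σ'_0 = σ_v − u = 104.88 − 58.86 = 46.02 kPa.
Stress increase at mid-clay by the 2:1 spreading method:
Δσ ≈ qD²/(D+z)² = 215×2.7²/(2.7+6)² = 20.707 kPa
Final effective stress: σ'_f = σ'_0 + Δσ = 46.02 + 20.707 = 66.727 kPa.
Normally consolidated clay, so the full stress increment lies on the virgin compression line:
S_c = C_c·H/(1+e₀)·log₁₀(σ'_f/σ'_0) = 0.44×7.6/(1+0.62)×log₁₀(66.727/46.02)
    = 2.0642 × 0.16135 = 0.3331 m

S_c ≈ 0.333 m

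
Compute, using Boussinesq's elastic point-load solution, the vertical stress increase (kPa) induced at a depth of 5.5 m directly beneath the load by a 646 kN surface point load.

Boussinesq vertical stress below a point load on an elastic half-space:
Δσ_z = 3P/(2πz²) · [1 + (r/z)²]^(−5/2)
r/z = 0/5.5 = 0; [1+(r/z)²]^(−5/2) = 1.
Δσ_z = 3×646/(2π×5.5²) × 1 = 10.196 × 1 = 10.2 kPa

Δσ_z ≈ 10.2 kPa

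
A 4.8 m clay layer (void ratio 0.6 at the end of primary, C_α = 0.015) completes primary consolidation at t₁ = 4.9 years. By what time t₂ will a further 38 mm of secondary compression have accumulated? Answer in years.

t₂ ≈ 34.2 years

S_s = C_α·H/(1+e_p)·log₁₀(t₂/t₁) ⇒ log₁₀(t₂/t₁) = S_s·(1+e_p)/(C_α·H).
log₁₀(t₂/t₁) = 0.038 × (1+0.6) / (0.015×4.8) = 0.8444
t₂ = t₁ × 10^0.8444 = 4.9 × 6.989 = 34.25 years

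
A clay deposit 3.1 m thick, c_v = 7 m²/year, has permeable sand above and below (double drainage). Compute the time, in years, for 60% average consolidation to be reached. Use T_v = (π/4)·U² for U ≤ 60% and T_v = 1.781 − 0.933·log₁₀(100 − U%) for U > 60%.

t ≈ 0.097 years

Drainage path length: H_d = H/2 = 1.55 m (double drainage).
U ≤ 60%: T_v = (π/4)·U² = (π/4)×0.6² = 0.28274.
t = T_v·H_d²/c_v = 0.28274×1.55²/7 = 0.09704 years.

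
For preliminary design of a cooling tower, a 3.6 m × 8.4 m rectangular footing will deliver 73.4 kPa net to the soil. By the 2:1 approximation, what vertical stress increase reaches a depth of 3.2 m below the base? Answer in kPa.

Δσ_z ≈ 28.1 kPa

By the 2:1 method the load spreads at 1 horizontal : 2 vertical, so at depth z the loaded area has grown by z in each plan dimension:
Δσ = qBL/((B+z)(L+z)) = 73.4×3.6×8.4/((3.6+3.2)(8.4+3.2)) = 28.139 kPa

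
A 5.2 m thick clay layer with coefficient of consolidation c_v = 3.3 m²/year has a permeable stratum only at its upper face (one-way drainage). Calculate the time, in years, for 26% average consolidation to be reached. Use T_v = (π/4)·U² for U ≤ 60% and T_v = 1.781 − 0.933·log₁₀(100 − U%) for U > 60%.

Drainage path length: H_d = H = 5.2 m (single drainage).
U ≤ 60%: T_v = (π/4)·U² = (π/4)×0.26² = 0.053093.
t = T_v·H_d²/c_v = 0.053093×5.2²/3.3 = 0.435 years.

t ≈ 0.435 years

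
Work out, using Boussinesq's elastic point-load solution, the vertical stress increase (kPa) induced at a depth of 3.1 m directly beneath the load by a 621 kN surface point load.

Δσ_z ≈ 30.9 kPa

Boussinesq vertical stress below a point load on an elastic half-space:
Δσ_z = 3P/(2πz²) · [1 + (r/z)²]^(−5/2)
r/z = 0/3.1 = 0; [1+(r/z)²]^(−5/2) = 1.
Δσ_z = 3×621/(2π×3.1²) × 1 = 30.854 × 1 = 30.85 kPa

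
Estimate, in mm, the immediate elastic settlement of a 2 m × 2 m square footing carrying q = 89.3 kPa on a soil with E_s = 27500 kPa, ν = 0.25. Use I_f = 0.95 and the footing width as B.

S_e ≈ 5.78 mm

Immediate (elastic) settlement: S_e = q·B·(1−ν²)/E_s · I_f.
S_e = 89.3 × 2 × (1 − 0.25²) / 27500 × 0.95
    = 89.3 × 2 × 0.9375 / 27500 × 0.95
    = 0.005784 m = 5.784 mm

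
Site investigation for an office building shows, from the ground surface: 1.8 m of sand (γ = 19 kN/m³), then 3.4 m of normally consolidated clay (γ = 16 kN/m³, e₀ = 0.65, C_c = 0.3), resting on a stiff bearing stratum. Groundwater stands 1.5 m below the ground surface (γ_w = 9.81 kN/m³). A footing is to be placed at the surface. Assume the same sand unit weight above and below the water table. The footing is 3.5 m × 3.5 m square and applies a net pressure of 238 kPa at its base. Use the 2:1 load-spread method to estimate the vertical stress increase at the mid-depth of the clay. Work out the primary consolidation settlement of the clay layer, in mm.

S_c ≈ 238 mm

Mid-depth of clay below the ground surface: z = 1.8 + 3.4/2 = 3.5 m.
Total vertical stress at mid-clay: σ_v = 19×1.8 + 16×1.7 = 61.4 kPa.
Pore pressure: u = 9.81×(3.5 − 1.5) = 19.62 kPa.
Initial effective stress: σ'_0 = σ_v − u = 61.4 − 19.62 = 41.78 kPa.
Stress increase at mid-clay by the 2:1 spreading method:
Δσ = qBL/((B+z)(L+z)) = 238×3.5×3.5/((3.5+3.5)(3.5+3.5)) = 59.5 kPa
Final effective stress: σ'_f = σ'_0 + Δσ = 41.78 + 59.5 = 101.28 kPa.
Normally consolidated clay, so the full stress increment lies on the virgin compression line:
S_c = C_c·H/(1+e₀)·log₁₀(σ'_f/σ'_0) = 0.3×3.4/(1+0.65)×log₁₀(101.28/41.78)
    = 0.61818 × 0.38456 = 0.2377 m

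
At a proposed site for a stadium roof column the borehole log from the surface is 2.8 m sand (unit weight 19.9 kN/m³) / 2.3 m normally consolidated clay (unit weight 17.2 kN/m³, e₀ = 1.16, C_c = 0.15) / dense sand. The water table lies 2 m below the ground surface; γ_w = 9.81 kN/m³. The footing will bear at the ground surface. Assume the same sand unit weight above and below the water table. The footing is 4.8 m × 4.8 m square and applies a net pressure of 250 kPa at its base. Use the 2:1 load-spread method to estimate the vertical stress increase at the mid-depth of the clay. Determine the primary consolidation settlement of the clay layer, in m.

Mid-depth of clay below the ground surface: z = 2.8 + 2.3/2 = 3.95 m.
Total vertical stress at mid-clay: σ_v = 19.9×2.8 + 17.2×1.15 = 75.5 kPa.
Pore pressure: u = 9.81×(3.95 − 2) = 19.13 kPa.
Initial effective stress: σ'_0 = σ_v − u = 75.5 − 19.13 = 56.37 kPa.
Stress increase at mid-clay by the 2:1 spreading method:
Δσ = qBL/((B+z)(L+z)) = 250×4.8×4.8/((4.8+3.95)(4.8+3.95)) = 75.233 kPa
Final effective stress: σ'_f = σ'_0 + Δσ = 56.37 + 75.233 = 131.6 kPa.
Normally consolidated clay, so the full stress increment lies on the virgin compression line:
S_c = C_c·H/(1+e₀)·log₁₀(σ'_f/σ'_0) = 0.15×2.3/(1+1.16)×log₁₀(131.6/56.37)
    = 0.15972 × 0.36821 = 0.05881 m

S_c ≈ 0.0588 m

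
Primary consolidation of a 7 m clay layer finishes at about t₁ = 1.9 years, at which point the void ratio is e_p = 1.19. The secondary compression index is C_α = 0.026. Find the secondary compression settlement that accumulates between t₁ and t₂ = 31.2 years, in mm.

Secondary compression: S_s = C_α·H/(1+e_p)·log₁₀(t₂/t₁)
S_s = 0.026×7/(1+1.19)×log₁₀(31.2/1.9)
    = 0.08311 × 1.215 = 0.101 m

S_s ≈ 101 mm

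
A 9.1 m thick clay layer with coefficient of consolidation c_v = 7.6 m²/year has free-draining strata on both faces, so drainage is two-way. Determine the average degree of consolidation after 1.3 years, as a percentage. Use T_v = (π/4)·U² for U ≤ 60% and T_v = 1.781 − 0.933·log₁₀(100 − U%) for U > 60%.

U ≈ 75 %

Drainage path length: H_d = H/2 = 4.55 m (double drainage).
T_v = c_v·t/H_d² = 7.6×1.3/4.55² = 0.47724.
T_v = 0.47724 corresponds to the U > 60% branch:
U = 1 − 10^((1.781 − T_v)/0.933)/100 = 0.7503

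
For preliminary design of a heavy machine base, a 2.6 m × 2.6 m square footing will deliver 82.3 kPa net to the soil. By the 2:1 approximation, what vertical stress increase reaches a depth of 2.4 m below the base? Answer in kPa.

Δσ_z ≈ 22.3 kPa

By the 2:1 method the load spreads at 1 horizontal : 2 vertical, so at depth z the loaded area has grown by z in each plan dimension:
Δσ = qBL/((B+z)(L+z)) = 82.3×2.6×2.6/((2.6+2.4)(2.6+2.4)) = 22.254 kPa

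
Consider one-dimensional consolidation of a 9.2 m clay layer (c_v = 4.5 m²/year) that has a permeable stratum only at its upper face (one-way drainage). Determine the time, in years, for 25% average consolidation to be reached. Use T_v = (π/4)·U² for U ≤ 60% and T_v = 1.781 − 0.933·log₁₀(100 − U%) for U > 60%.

t ≈ 0.923 years

Drainage path length: H_d = H = 9.2 m (single drainage).
U ≤ 60%: T_v = (π/4)·U² = (π/4)×0.25² = 0.049087.
t = T_v·H_d²/c_v = 0.049087×9.2²/4.5 = 0.9233 years.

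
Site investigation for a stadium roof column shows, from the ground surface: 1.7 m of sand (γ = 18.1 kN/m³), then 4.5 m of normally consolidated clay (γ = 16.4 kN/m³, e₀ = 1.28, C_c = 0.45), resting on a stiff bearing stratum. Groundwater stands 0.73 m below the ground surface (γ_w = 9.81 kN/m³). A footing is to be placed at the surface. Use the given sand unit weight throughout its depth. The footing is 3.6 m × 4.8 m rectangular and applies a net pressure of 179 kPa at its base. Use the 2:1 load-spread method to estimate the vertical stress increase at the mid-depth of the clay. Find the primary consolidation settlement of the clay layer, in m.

Mid-depth of clay below the ground surface: z = 1.7 + 4.5/2 = 3.95 m.
Total vertical stress at mid-clay: σ_v = 18.1×1.7 + 16.4×2.25 = 67.67 kPa.
Pore pressure: u = 9.81×(3.95 − 0.73) = 31.588 kPa.
Initial effective stress: σ'_0 = σ_v − u = 67.67 − 31.588 = 36.082 kPa.
Stress increase at mid-clay by the 2:1 spreading method:
Δσ = qBL/((B+z)(L+z)) = 179×3.6×4.8/((3.6+3.95)(4.8+3.95)) = 46.821 kPa
Final effective stress: σ'_f = σ'_0 + Δσ = 36.082 + 46.821 = 82.903 kPa.
Normally consolidated clay, so the full stress increment lies on the virgin compression line:
S_c = C_c·H/(1+e₀)·log₁₀(σ'_f/σ'_0) = 0.45×4.5/(1+1.28)×log₁₀(82.903/36.082)
    = 0.88816 × 0.36128 = 0.3209 m

S_c ≈ 0.321 m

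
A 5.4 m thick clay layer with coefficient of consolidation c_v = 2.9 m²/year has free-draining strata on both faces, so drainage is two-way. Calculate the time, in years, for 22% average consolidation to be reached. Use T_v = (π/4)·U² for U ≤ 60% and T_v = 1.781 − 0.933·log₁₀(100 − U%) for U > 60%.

t ≈ 0.0956 years

Drainage path length: H_d = H/2 = 2.7 m (double drainage).
U ≤ 60%: T_v = (π/4)·U² = (π/4)×0.22² = 0.038013.
t = T_v·H_d²/c_v = 0.038013×2.7²/2.9 = 0.09556 years.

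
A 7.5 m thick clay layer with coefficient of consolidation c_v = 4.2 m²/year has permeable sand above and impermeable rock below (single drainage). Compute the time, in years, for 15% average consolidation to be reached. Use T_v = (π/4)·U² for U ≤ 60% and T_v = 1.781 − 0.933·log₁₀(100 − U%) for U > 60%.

t ≈ 0.237 years

Drainage path length: H_d = H = 7.5 m (single drainage).
U ≤ 60%: T_v = (π/4)·U² = (π/4)×0.15² = 0.017671.
t = T_v·H_d²/c_v = 0.017671×7.5²/4.2 = 0.2367 years.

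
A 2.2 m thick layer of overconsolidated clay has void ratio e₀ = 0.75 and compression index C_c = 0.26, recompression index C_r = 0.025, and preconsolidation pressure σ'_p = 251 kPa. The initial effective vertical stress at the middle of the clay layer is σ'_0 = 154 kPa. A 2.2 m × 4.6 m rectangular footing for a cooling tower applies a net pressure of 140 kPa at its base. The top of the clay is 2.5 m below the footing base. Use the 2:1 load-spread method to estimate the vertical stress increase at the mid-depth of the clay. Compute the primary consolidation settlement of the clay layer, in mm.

S_c ≈ 2.41 mm

Mid-depth of clay below the footing base: z = 2.5 + 2.2/2 = 3.6 m.
Stress increase at mid-clay by the 2:1 spreading method:
Δσ = qBL/((B+z)(L+z)) = 140×2.2×4.6/((2.2+3.6)(4.6+3.6)) = 29.79 kPa
Final effective stress: σ'_f = 154 + 29.79 = 183.79 kPa.
σ'_f = 183.79 ≤ σ'_p = 251 kPa, so the clay remains overconsolidated and only the recompression index applies:
S_c = C_r·H/(1+e₀)·log₁₀(σ'_f/σ'_0) = 0.025×2.2/1.75×log₁₀(183.79/154)
    = 0.031428 × 0.076801 = 0.002414 m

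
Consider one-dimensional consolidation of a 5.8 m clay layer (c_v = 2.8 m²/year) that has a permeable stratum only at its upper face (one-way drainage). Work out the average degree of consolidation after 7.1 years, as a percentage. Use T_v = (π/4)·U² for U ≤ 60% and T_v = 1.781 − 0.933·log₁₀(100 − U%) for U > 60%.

U ≈ 81.1 %

Drainage path length: H_d = H = 5.8 m (single drainage).
T_v = c_v·t/H_d² = 2.8×7.1/5.8² = 0.59096.
T_v = 0.59096 corresponds to the U > 60% branch:
U = 1 − 10^((1.781 − T_v)/0.933)/100 = 0.8114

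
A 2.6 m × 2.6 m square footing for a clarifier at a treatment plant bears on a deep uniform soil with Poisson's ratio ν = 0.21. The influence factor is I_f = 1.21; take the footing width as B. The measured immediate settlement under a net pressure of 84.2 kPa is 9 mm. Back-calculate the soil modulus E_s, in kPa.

S_e = q·B·(1−ν²)/E_s · I_f  ⇒  E_s = q·B·(1−ν²)·I_f / S_e.
E_s = 84.2 × 2.6 × 0.9559 × 1.21 / 0.009 = 28130 kPa

E_s ≈ 28100 kPa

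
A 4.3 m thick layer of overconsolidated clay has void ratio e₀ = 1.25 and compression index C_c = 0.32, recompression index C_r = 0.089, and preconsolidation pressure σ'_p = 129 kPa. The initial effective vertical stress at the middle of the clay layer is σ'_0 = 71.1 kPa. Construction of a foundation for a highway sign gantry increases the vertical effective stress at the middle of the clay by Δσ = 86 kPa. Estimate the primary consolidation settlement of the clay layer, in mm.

Final effective stress: σ'_f = 71.1 + 86 = 157.1 kPa.
σ'_f = 157.1 > σ'_p = 129 kPa, so the stress path crosses the preconsolidation pressure — recompression up to σ'_p, then virgin compression beyond:
S_c = H/(1+e₀)·[C_r·log₁₀(σ'_p/σ'_0) + C_c·log₁₀(σ'_f/σ'_p)]
    = 4.3/2.25 × [0.089×log₁₀(129/71.1) + 0.32×log₁₀(157.1/129)]
    = 1.9111 × [0.023026 + 0.027388] = 0.09635 m

S_c ≈ 96.3 mm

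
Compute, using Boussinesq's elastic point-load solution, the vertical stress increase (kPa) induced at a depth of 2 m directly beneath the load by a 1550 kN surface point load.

Boussinesq vertical stress below a point load on an elastic half-space:
Δσ_z = 3P/(2πz²) · [1 + (r/z)²]^(−5/2)
r/z = 0/2 = 0; [1+(r/z)²]^(−5/2) = 1.
Δσ_z = 3×1550/(2π×2²) × 1 = 185.02 × 1 = 185 kPa

Δσ_z ≈ 185 kPa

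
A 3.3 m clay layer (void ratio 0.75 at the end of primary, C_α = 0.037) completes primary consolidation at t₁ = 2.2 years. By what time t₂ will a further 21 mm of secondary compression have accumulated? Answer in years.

t₂ ≈ 4.4 years

S_s = C_α·H/(1+e_p)·log₁₀(t₂/t₁) ⇒ log₁₀(t₂/t₁) = S_s·(1+e_p)/(C_α·H).
log₁₀(t₂/t₁) = 0.021 × (1+0.75) / (0.037×3.3) = 0.301
t₂ = t₁ × 10^0.301 = 2.2 × 2 = 4.4 years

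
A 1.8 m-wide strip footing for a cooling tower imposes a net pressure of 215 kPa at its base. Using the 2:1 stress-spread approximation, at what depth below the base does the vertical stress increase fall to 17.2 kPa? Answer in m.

z ≈ 20.7 m

2:1 spreading — at depth z the loaded area has grown by z in each plan dimension:
qB/(B+z) = Δσ_z ⇒ z = qB/Δσ_z − B = 215×1.8/17.2 − 1.8 = 20.7 m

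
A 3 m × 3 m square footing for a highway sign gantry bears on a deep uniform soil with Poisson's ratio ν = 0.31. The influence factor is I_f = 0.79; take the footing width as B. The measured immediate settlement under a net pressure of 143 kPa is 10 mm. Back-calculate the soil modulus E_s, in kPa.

E_s ≈ 30600 kPa

S_e = q·B·(1−ν²)/E_s · I_f  ⇒  E_s = q·B·(1−ν²)·I_f / S_e.
E_s = 143 × 3 × 0.9039 × 0.79 / 0.01 = 30630 kPa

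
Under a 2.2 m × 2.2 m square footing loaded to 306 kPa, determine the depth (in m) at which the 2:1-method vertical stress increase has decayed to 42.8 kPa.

2:1 spreading — at depth z the loaded area has grown by z in each plan dimension:
qB²/(B+z)² = Δσ_z ⇒ z = B(√(q/Δσ_z) − 1) = 2.2×(√(306/42.8) − 1) = 3.682 m

z ≈ 3.68 m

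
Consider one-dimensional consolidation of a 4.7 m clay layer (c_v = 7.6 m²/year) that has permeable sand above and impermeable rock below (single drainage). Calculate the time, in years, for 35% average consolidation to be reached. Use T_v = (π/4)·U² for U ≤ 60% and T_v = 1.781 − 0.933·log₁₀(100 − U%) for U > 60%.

t ≈ 0.28 years

Drainage path length: H_d = H = 4.7 m (single drainage).
U ≤ 60%: T_v = (π/4)·U² = (π/4)×0.35² = 0.096211.
t = T_v·H_d²/c_v = 0.096211×4.7²/7.6 = 0.2796 years.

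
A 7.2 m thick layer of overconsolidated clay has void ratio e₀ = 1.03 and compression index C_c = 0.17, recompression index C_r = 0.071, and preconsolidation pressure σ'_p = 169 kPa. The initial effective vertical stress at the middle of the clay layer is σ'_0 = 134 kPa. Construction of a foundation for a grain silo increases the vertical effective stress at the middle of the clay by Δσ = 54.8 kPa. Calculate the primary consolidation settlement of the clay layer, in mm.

Final effective stress: σ'_f = 134 + 54.8 = 188.8 kPa.
σ'_f = 188.8 > σ'_p = 169 kPa, so the stress path crosses the preconsolidation pressure — recompression up to σ'_p, then virgin compression beyond:
S_c = H/(1+e₀)·[C_r·log₁₀(σ'_p/σ'_0) + C_c·log₁₀(σ'_f/σ'_p)]
    = 7.2/2.03 × [0.071×log₁₀(169/134) + 0.17×log₁₀(188.8/169)]
    = 3.5468 × [0.0071555 + 0.0081796] = 0.05439 m

S_c ≈ 54.4 mm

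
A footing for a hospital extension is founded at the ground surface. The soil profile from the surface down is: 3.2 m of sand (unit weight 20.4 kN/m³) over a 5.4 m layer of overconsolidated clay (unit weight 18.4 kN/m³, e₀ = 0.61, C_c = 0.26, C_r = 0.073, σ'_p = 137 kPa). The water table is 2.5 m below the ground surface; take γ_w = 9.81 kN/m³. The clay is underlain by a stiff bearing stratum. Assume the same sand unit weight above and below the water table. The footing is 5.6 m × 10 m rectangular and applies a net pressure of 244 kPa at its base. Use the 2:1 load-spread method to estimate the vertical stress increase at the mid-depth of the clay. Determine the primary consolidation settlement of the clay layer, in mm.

Mid-depth of clay below the ground surface: z = 3.2 + 5.4/2 = 5.9 m.
Total vertical stress at mid-clay: σ_v = 20.4×3.2 + 18.4×2.7 = 114.96 kPa.
Pore pressure: u = 9.81×(5.9 − 2.5) = 33.354 kPa.
Initial effective stress: σ'_0 = σ_v − u = 114.96 − 33.354 = 81.606 kPa.
Stress increase at mid-clay by the 2:1 spreading method:
Δσ = qBL/((B+z)(L+z)) = 244×5.6×10/((5.6+5.9)(10+5.9)) = 74.728 kPa
Final effective stress: σ'_f = 81.606 + 74.728 = 156.33 kPa.
σ'_f = 156.33 > σ'_p = 137 kPa, so the stress path crosses the preconsolidation pressure — recompression up to σ'_p, then virgin compression beyond:
S_c = H/(1+e₀)·[C_r·log₁₀(σ'_p/σ'_0) + C_c·log₁₀(σ'_f/σ'_p)]
    = 5.4/1.61 × [0.073×log₁₀(137/81.606) + 0.26×log₁₀(156.33/137)]
    = 3.354 × [0.016425 + 0.014904] = 0.1051 m

S_c ≈ 105 mm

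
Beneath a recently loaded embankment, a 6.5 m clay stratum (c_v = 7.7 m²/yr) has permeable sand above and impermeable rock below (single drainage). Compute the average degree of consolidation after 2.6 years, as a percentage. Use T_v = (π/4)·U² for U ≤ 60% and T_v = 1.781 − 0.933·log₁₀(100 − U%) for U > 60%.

Drainage path length: H_d = H = 6.5 m (single drainage).
T_v = c_v·t/H_d² = 7.7×2.6/6.5² = 0.47385.
T_v = 0.47385 corresponds to the U > 60% branch:
U = 1 − 10^((1.781 − T_v)/0.933)/100 = 0.7482

U ≈ 74.8 %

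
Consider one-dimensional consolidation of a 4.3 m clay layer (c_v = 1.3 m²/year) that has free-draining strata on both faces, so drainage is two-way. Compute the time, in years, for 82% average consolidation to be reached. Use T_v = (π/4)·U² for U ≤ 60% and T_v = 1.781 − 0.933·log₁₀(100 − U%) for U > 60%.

t ≈ 2.17 years

Drainage path length: H_d = H/2 = 2.15 m (double drainage).
U > 60%: T_v = 1.781 − 0.933·log₁₀(100 − 82) = 0.60983.
t = T_v·H_d²/c_v = 0.60983×2.15²/1.3 = 2.168 years.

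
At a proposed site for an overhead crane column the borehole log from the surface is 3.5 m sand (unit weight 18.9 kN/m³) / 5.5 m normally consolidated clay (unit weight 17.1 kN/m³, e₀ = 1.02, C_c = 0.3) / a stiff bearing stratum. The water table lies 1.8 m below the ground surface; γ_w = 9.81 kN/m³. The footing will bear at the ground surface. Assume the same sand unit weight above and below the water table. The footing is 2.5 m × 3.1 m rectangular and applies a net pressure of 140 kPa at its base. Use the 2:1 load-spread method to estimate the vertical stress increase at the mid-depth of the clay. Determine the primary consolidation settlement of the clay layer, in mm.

S_c ≈ 61.9 mm

Mid-depth of clay below the ground surface: z = 3.5 + 5.5/2 = 6.25 m.
Total vertical stress at mid-clay: σ_v = 18.9×3.5 + 17.1×2.75 = 113.17 kPa.
Pore pressure: u = 9.81×(6.25 − 1.8) = 43.655 kPa.
Initial effective stress: σ'_0 = σ_v − u = 113.17 − 43.655 = 69.515 kPa.
Stress increase at mid-clay by the 2:1 spreading method:
Δσ = qBL/((B+z)(L+z)) = 140×2.5×3.1/((2.5+6.25)(3.1+6.25)) = 13.262 kPa
Final effective stress: σ'_f = σ'_0 + Δσ = 69.515 + 13.262 = 82.777 kPa.
Normally consolidated clay, so the full stress increment lies on the virgin compression line:
S_c = C_c·H/(1+e₀)·log₁₀(σ'_f/σ'_0) = 0.3×5.5/(1+1.02)×log₁₀(82.777/69.515)
    = 0.81683 × 0.075831 = 0.06194 m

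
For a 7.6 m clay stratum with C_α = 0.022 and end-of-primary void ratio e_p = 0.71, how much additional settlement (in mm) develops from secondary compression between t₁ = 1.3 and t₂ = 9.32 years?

S_s ≈ 83.6 mm

Secondary compression: S_s = C_α·H/(1+e_p)·log₁₀(t₂/t₁)
S_s = 0.022×7.6/(1+0.71)×log₁₀(9.32/1.3)
    = 0.09778 × 0.8555 = 0.08365 m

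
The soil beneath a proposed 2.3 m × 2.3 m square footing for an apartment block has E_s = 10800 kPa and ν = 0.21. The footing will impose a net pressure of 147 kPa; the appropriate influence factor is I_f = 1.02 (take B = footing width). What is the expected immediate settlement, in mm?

Immediate (elastic) settlement: S_e = q·B·(1−ν²)/E_s · I_f.
S_e = 147 × 2.3 × (1 − 0.21²) / 10800 × 1.02
    = 147 × 2.3 × 0.9559 / 10800 × 1.02
    = 0.03052 m = 30.52 mm

S_e ≈ 30.5 mm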